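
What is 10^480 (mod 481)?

10^1 ≡ 10 (mod 481)
10^2 ≡ 10^2 = 100 ≡ 100 (mod 481)
10^4 ≡ 100^2 = 10000 ≡ 380 (mod 481)
10^8 ≡ 380^2 = 144400 ≡ 100 (mod 481)
10^16 ≡ 100^2 = 10000 ≡ 380 (mod 481)
10^32 ≡ 380^2 = 144400 ≡ 100 (mod 481)
10^64 ≡ 100^2 = 10000 ≡ 380 (mod 481)
10^128 ≡ 380^2 = 144400 ≡ 100 (mod 481)
10^256 ≡ 100^2 = 10000 ≡ 380 (mod 481)
480 = 256 + 128 + 64 + 32 in binary powers of 2.
So 10^480 ≡ 380 · 100 · 380 · 100 ≡ 1 (mod 481).
Since the result is 1, base 10 gives no evidence that 481 is composite.

1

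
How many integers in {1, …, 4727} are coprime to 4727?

4536

Factor: 4727 = 29 · 163.
φ(4727) = (29−1) · (163−1) = 28 · 162 = 4536.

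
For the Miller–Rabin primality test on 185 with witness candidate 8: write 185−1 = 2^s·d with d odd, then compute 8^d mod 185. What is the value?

185 − 1 = 184 = 2^3 · 23, so d = 23.
8^1 ≡ 8 (mod 185)
8^2 ≡ 8^2 = 64 ≡ 64 (mod 185)
8^4 ≡ 64^2 = 4096 ≡ 26 (mod 185)
8^8 ≡ 26^2 = 676 ≡ 121 (mod 185)
8^16 ≡ 121^2 = 14641 ≡ 26 (mod 185)
23 = 16 + 4 + 2 + 1 in binary powers of 2.
So 8^23 ≡ 26 · 26 · 64 · 8 ≡ 162 (mod 185).
Squaring chain: 162 → 159 → 121; never reaches −1, so base 8 is a Miller–Rabin witness that 185 is composite.

162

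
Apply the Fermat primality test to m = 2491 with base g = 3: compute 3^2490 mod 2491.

1011

3^1 ≡ 3 (mod 2491)
3^2 ≡ 3^2 = 9 ≡ 9 (mod 2491)
3^4 ≡ 9^2 = 81 ≡ 81 (mod 2491)
3^8 ≡ 81^2 = 6561 ≡ 1579 (mod 2491)
3^16 ≡ 1579^2 = 2493241 ≡ 2241 (mod 2491)
3^32 ≡ 2241^2 = 5022081 ≡ 225 (mod 2491)
3^64 ≡ 225^2 = 50625 ≡ 805 (mod 2491)
3^128 ≡ 805^2 = 648025 ≡ 365 (mod 2491)
3^256 ≡ 365^2 = 133225 ≡ 1202 (mod 2491)
3^512 ≡ 1202^2 = 1444804 ≡ 24 (mod 2491)
3^1024 ≡ 24^2 = 576 ≡ 576 (mod 2491)
3^2048 ≡ 576^2 = 331776 ≡ 473 (mod 2491)
2490 = 2048 + 256 + 128 + 32 + 16 + 8 + 2 in binary powers of 2.
So 3^2490 ≡ 473 · 1202 · 365 · 225 · 2241 · 1579 · 9 ≡ 1011 (mod 2491).
Since 1011 ≠ 1, base 3 is a Fermat witness: 2491 is composite.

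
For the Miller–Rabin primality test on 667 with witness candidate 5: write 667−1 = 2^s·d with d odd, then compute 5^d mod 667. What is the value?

667 − 1 = 666 = 2^1 · 333, so d = 333.
5^1 ≡ 5 (mod 667)
5^2 ≡ 5^2 = 25 ≡ 25 (mod 667)
5^4 ≡ 25^2 = 625 ≡ 625 (mod 667)
5^8 ≡ 625^2 = 390625 ≡ 430 (mod 667)
5^16 ≡ 430^2 = 184900 ≡ 141 (mod 667)
5^32 ≡ 141^2 = 19881 ≡ 538 (mod 667)
5^64 ≡ 538^2 = 289444 ≡ 633 (mod 667)
5^128 ≡ 633^2 = 400689 ≡ 489 (mod 667)
5^256 ≡ 489^2 = 239121 ≡ 335 (mod 667)
333 = 256 + 64 + 8 + 4 + 1 in binary powers of 2.
So 5^333 ≡ 335 · 633 · 430 · 625 · 5 ≡ 332 (mod 667).
Squaring chain: 332; never reaches −1, so base 5 is a Miller–Rabin witness that 667 is composite.

332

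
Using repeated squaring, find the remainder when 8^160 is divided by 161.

8^1 ≡ 8 (mod 161)
8^2 ≡ 8^2 = 64 ≡ 64 (mod 161)
8^4 ≡ 64^2 = 4096 ≡ 71 (mod 161)
8^8 ≡ 71^2 = 5041 ≡ 50 (mod 161)
8^16 ≡ 50^2 = 2500 ≡ 85 (mod 161)
8^32 ≡ 85^2 = 7225 ≡ 141 (mod 161)
8^64 ≡ 141^2 = 19881 ≡ 78 (mod 161)
8^128 ≡ 78^2 = 6084 ≡ 127 (mod 161)
160 = 128 + 32 in binary powers of 2.
So 8^160 ≡ 127 · 141 ≡ 36 (mod 161).
Since 36 ≠ 1, base 8 is a Fermat witness: 161 is composite.

36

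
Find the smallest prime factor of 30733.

30733 is odd.
Digit sum 16, not divisible by 3.
Ends in 3: not divisible by 5.
7: 30733 = 7·4390 + 3
11: 30733 = 11·2793 + 10
13: 30733 = 13·2364 + 1
17: 30733 = 17·1807 + 14
19: 30733 = 19·1617 + 10
23: 30733 = 23·1336 + 5
29: 30733 = 29·1059 + 22
31: 30733 = 31·991 + 12
37: 30733 = 37·830 + 23
41: 30733 = 41·749 + 24
43: 30733 = 43·714 + 31
47: 30733 = 47·653 + 42
53: 30733 = 53·579 + 46
59: 30733 = 59·520 + 53
61: 30733 = 61·503 + 50
67: 30733 = 67·458 + 47
71: 30733 = 71·432 + 61
73: 30733 = 73·421

73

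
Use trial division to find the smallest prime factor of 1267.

7

1267 is odd.
Digit sum 16, not divisible by 3.
Ends in 7: not divisible by 5.
7: 1267 = 7·181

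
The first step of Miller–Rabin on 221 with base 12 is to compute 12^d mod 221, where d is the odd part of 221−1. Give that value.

194

221 − 1 = 220 = 2^2 · 55, so d = 55.
12^1 ≡ 12 (mod 221)
12^2 ≡ 12^2 = 144 ≡ 144 (mod 221)
12^4 ≡ 144^2 = 20736 ≡ 183 (mod 221)
12^8 ≡ 183^2 = 33489 ≡ 118 (mod 221)
12^16 ≡ 118^2 = 13924 ≡ 1 (mod 221)
12^32 ≡ 1^2 = 1 ≡ 1 (mod 221)
55 = 32 + 16 + 4 + 2 + 1 in binary powers of 2.
So 12^55 ≡ 1 · 1 · 183 · 144 · 12 ≡ 194 (mod 221).
Squaring chain: 194 → 66; never reaches −1, so base 12 is a Miller–Rabin witness that 221 is composite.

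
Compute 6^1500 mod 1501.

6^1 ≡ 6 (mod 1501)
6^2 ≡ 6^2 = 36 ≡ 36 (mod 1501)
6^4 ≡ 36^2 = 1296 ≡ 1296 (mod 1501)
6^8 ≡ 1296^2 = 1679616 ≡ 1498 (mod 1501)
6^16 ≡ 1498^2 = 2244004 ≡ 9 (mod 1501)
6^32 ≡ 9^2 = 81 ≡ 81 (mod 1501)
6^64 ≡ 81^2 = 6561 ≡ 557 (mod 1501)
6^128 ≡ 557^2 = 310249 ≡ 1043 (mod 1501)
6^256 ≡ 1043^2 = 1087849 ≡ 1125 (mod 1501)
6^512 ≡ 1125^2 = 1265625 ≡ 282 (mod 1501)
6^1024 ≡ 282^2 = 79524 ≡ 1472 (mod 1501)
1500 = 1024 + 256 + 128 + 64 + 16 + 8 + 4 in binary powers of 2.
So 6^1500 ≡ 1472 · 1125 · 1043 · 557 · 9 · 1498 · 1296 ≡ 87 (mod 1501).
Since 87 ≠ 1, base 6 is a Fermat witness: 1501 is composite.

87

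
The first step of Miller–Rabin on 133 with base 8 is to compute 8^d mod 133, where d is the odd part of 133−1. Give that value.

133 − 1 = 132 = 2^2 · 33, so d = 33.
8^1 ≡ 8 (mod 133)
8^2 ≡ 8^2 = 64 ≡ 64 (mod 133)
8^4 ≡ 64^2 = 4096 ≡ 106 (mod 133)
8^8 ≡ 106^2 = 11236 ≡ 64 (mod 133)
8^16 ≡ 64^2 = 4096 ≡ 106 (mod 133)
8^32 ≡ 106^2 = 11236 ≡ 64 (mod 133)
33 = 32 + 1 in binary powers of 2.
So 8^33 ≡ 64 · 8 ≡ 113 (mod 133).
Squaring chain: 113 → 1; never reaches −1, so base 8 is a Miller–Rabin witness that 133 is composite.

113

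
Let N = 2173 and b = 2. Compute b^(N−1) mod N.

2^1 ≡ 2 (mod 2173)
2^2 ≡ 2^2 = 4 ≡ 4 (mod 2173)
2^4 ≡ 4^2 = 16 ≡ 16 (mod 2173)
2^8 ≡ 16^2 = 256 ≡ 256 (mod 2173)
2^16 ≡ 256^2 = 65536 ≡ 346 (mod 2173)
2^32 ≡ 346^2 = 119716 ≡ 201 (mod 2173)
2^64 ≡ 201^2 = 40401 ≡ 1287 (mod 2173)
2^128 ≡ 1287^2 = 1656369 ≡ 543 (mod 2173)
2^256 ≡ 543^2 = 294849 ≡ 1494 (mod 2173)
2^512 ≡ 1494^2 = 2232036 ≡ 365 (mod 2173)
2^1024 ≡ 365^2 = 133225 ≡ 672 (mod 2173)
2^2048 ≡ 672^2 = 451584 ≡ 1773 (mod 2173)
2172 = 2048 + 64 + 32 + 16 + 8 + 4 in binary powers of 2.
So 2^2172 ≡ 1773 · 1287 · 201 · 346 · 256 · 16 ≡ 1636 (mod 2173).
Since 1636 ≠ 1, base 2 is a Fermat witness: 2173 is composite.

1636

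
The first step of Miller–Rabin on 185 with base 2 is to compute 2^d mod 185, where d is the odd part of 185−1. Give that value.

185 − 1 = 184 = 2^3 · 23, so d = 23.
2^1 ≡ 2 (mod 185)
2^2 ≡ 2^2 = 4 ≡ 4 (mod 185)
2^4 ≡ 4^2 = 16 ≡ 16 (mod 185)
2^8 ≡ 16^2 = 256 ≡ 71 (mod 185)
2^16 ≡ 71^2 = 5041 ≡ 46 (mod 185)
23 = 16 + 4 + 2 + 1 in binary powers of 2.
So 2^23 ≡ 46 · 16 · 4 · 2 ≡ 153 (mod 185).
Squaring chain: 153 → 99 → 181; never reaches −1, so base 2 is a Miller–Rabin witness that 185 is composite.

153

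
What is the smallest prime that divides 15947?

37

15947 is odd.
Digit sum 26, not divisible by 3.
Ends in 7: not divisible by 5.
7: 15947 = 7·2278 + 1
11: 15947 = 11·1449 + 8
13: 15947 = 13·1226 + 9
17: 15947 = 17·938 + 1
19: 15947 = 19·839 + 6
23: 15947 = 23·693 + 8
29: 15947 = 29·549 + 26
31: 15947 = 31·514 + 13
37: 15947 = 37·431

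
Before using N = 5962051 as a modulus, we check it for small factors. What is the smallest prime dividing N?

5962051 is odd.
Digit sum 28, not divisible by 3.
Ends in 1: not divisible by 5.
7: 5962051 = 7·851721 + 4
11: 5962051 = 11·542004 + 7
13: 5962051 = 13·458619 + 4
17: 5962051 = 17·350708 + 15
19: 5962051 = 19·313792 + 3
23: 5962051 = 23·259219 + 14
29: 5962051 = 29·205587 + 28
31: 5962051 = 31·192324 + 7
37: 5962051 = 37·161136 + 19
41: 5962051 = 41·145415 + 36
43: 5962051 = 43·138652 + 15
47: 5962051 = 47·126852 + 7
53: 5962051 = 53·112491 + 28
59: 5962051 = 59·101051 + 42
61: 5962051 = 61·97738 + 33
67: 5962051 = 67·88985 + 56
71: 5962051 = 71·83972 + 39
73: 5962051 = 73·81671 + 68
79: 5962051 = 79·75469

79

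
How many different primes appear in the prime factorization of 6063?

6063 = 3 · 2021
2021 = 43 · 47
6063 = 3 · 43 · 47, which has 3 distinct prime factors.

3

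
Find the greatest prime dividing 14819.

73

14819 = 7 · 2117
2117 = 29 · 73
73 is prime.
So 14819 = 7 · 29 · 73; the largest prime factor is 73.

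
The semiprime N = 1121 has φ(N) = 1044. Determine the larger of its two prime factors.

φ(n) = (p−1)(q−1) = n − (p+q) + 1, so p + q = 1121 − 1044 + 1 = 78.
p and q are the roots of t² − 78t + 1121 = 0.
Discriminant: 78² − 4·1121 = 6084 − 4484 = 1600; √1600 = 40.
q = (78 − 40)/2 = 19, p = (78 + 40)/2 = 59.
Check: 19 · 59 = 1121.

59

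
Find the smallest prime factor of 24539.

24539 is odd.
Digit sum 23, not divisible by 3.
Ends in 9: not divisible by 5.
7: 24539 = 7·3505 + 4
11: 24539 = 11·2230 + 9
13: 24539 = 13·1887 + 8
17: 24539 = 17·1443 + 8
19: 24539 = 19·1291 + 10
23: 24539 = 23·1066 + 21
29: 24539 = 29·846 + 5
31: 24539 = 31·791 + 18
37: 24539 = 37·663 + 8
41: 24539 = 41·598 + 21
43: 24539 = 43·570 + 29
47: 24539 = 47·522 + 5
53: 24539 = 53·463

53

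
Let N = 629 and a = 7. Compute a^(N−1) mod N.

293

7^1 ≡ 7 (mod 629)
7^2 ≡ 7^2 = 49 ≡ 49 (mod 629)
7^4 ≡ 49^2 = 2401 ≡ 514 (mod 629)
7^8 ≡ 514^2 = 264196 ≡ 16 (mod 629)
7^16 ≡ 16^2 = 256 ≡ 256 (mod 629)
7^32 ≡ 256^2 = 65536 ≡ 120 (mod 629)
7^64 ≡ 120^2 = 14400 ≡ 562 (mod 629)
7^128 ≡ 562^2 = 315844 ≡ 86 (mod 629)
7^256 ≡ 86^2 = 7396 ≡ 477 (mod 629)
7^512 ≡ 477^2 = 227529 ≡ 460 (mod 629)
628 = 512 + 64 + 32 + 16 + 4 in binary powers of 2.
So 7^628 ≡ 460 · 562 · 120 · 256 · 514 ≡ 293 (mod 629).
Since 293 ≠ 1, base 7 is a Fermat witness: 629 is composite.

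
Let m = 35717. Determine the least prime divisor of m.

11

35717 is odd.
Digit sum 23, not divisible by 3.
Ends in 7: not divisible by 5.
7: 35717 = 7·5102 + 3
11: 35717 = 11·3247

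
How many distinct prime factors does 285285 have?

6

285285 = 3 · 95095
95095 = 5 · 19019
19019 = 7 · 2717
2717 = 11 · 247
247 = 13 · 19
285285 = 3 · 5 · 7 · 11 · 13 · 19, which has 6 distinct prime factors.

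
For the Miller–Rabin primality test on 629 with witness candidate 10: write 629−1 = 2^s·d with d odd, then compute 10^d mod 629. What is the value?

629 − 1 = 628 = 2^2 · 157, so d = 157.
10^1 ≡ 10 (mod 629)
10^2 ≡ 10^2 = 100 ≡ 100 (mod 629)
10^4 ≡ 100^2 = 10000 ≡ 565 (mod 629)
10^8 ≡ 565^2 = 319225 ≡ 322 (mod 629)
10^16 ≡ 322^2 = 103684 ≡ 528 (mod 629)
10^32 ≡ 528^2 = 278784 ≡ 137 (mod 629)
10^64 ≡ 137^2 = 18769 ≡ 528 (mod 629)
10^128 ≡ 528^2 = 278784 ≡ 137 (mod 629)
157 = 128 + 16 + 8 + 4 + 1 in binary powers of 2.
So 10^157 ≡ 137 · 528 · 322 · 565 · 10 ≡ 232 (mod 629).
Squaring chain: 232 → 359; never reaches −1, so base 10 is a Miller–Rabin witness that 629 is composite.

232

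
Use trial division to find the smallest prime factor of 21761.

47

21761 is odd.
Digit sum 17, not divisible by 3.
Ends in 1: not divisible by 5.
7: 21761 = 7·3108 + 5
11: 21761 = 11·1978 + 3
13: 21761 = 13·1673 + 12
17: 21761 = 17·1280 + 1
19: 21761 = 19·1145 + 6
23: 21761 = 23·946 + 3
29: 21761 = 29·750 + 11
31: 21761 = 31·701 + 30
37: 21761 = 37·588 + 5
41: 21761 = 41·530 + 31
43: 21761 = 43·506 + 3
47: 21761 = 47·463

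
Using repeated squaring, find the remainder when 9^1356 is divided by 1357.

1051

9^1 ≡ 9 (mod 1357)
9^2 ≡ 9^2 = 81 ≡ 81 (mod 1357)
9^4 ≡ 81^2 = 6561 ≡ 1133 (mod 1357)
9^8 ≡ 1133^2 = 1283689 ≡ 1324 (mod 1357)
9^16 ≡ 1324^2 = 1752976 ≡ 1089 (mod 1357)
9^32 ≡ 1089^2 = 1185921 ≡ 1260 (mod 1357)
9^64 ≡ 1260^2 = 1587600 ≡ 1267 (mod 1357)
9^128 ≡ 1267^2 = 1605289 ≡ 1315 (mod 1357)
9^256 ≡ 1315^2 = 1729225 ≡ 407 (mod 1357)
9^512 ≡ 407^2 = 165649 ≡ 95 (mod 1357)
9^1024 ≡ 95^2 = 9025 ≡ 883 (mod 1357)
1356 = 1024 + 256 + 64 + 8 + 4 in binary powers of 2.
So 9^1356 ≡ 883 · 407 · 1267 · 1324 · 1133 ≡ 1051 (mod 1357).
Since 1051 ≠ 1, base 9 is a Fermat witness: 1357 is composite.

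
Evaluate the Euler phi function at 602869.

579600

Factor: 602869 = 47 · 101 · 127.
φ(602869) = (47−1) · (101−1) · (127−1) = 46 · 100 · 126 = 579600.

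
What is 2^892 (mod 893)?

2^1 ≡ 2 (mod 893)
2^2 ≡ 2^2 = 4 ≡ 4 (mod 893)
2^4 ≡ 4^2 = 16 ≡ 16 (mod 893)
2^8 ≡ 16^2 = 256 ≡ 256 (mod 893)
2^16 ≡ 256^2 = 65536 ≡ 347 (mod 893)
2^32 ≡ 347^2 = 120409 ≡ 747 (mod 893)
2^64 ≡ 747^2 = 558009 ≡ 777 (mod 893)
2^128 ≡ 777^2 = 603729 ≡ 61 (mod 893)
2^256 ≡ 61^2 = 3721 ≡ 149 (mod 893)
2^512 ≡ 149^2 = 22201 ≡ 769 (mod 893)
892 = 512 + 256 + 64 + 32 + 16 + 8 + 4 in binary powers of 2.
So 2^892 ≡ 769 · 149 · 777 · 747 · 347 · 256 · 16 ≡ 777 (mod 893).
Since 777 ≠ 1, base 2 is a Fermat witness: 893 is composite.

777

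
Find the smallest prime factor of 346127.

346127 is odd.
Digit sum 23, not divisible by 3.
Ends in 7: not divisible by 5.
7: 346127 = 7·49446 + 5
11: 346127 = 11·31466 + 1
13: 346127 = 13·26625 + 2
17: 346127 = 17·20360 + 7
19: 346127 = 19·18217 + 4
23: 346127 = 23·15049

23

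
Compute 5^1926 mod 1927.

5^1 ≡ 5 (mod 1927)
5^2 ≡ 5^2 = 25 ≡ 25 (mod 1927)
5^4 ≡ 25^2 = 625 ≡ 625 (mod 1927)
5^8 ≡ 625^2 = 390625 ≡ 1371 (mod 1927)
5^16 ≡ 1371^2 = 1879641 ≡ 816 (mod 1927)
5^32 ≡ 816^2 = 665856 ≡ 1041 (mod 1927)
5^64 ≡ 1041^2 = 1083681 ≡ 707 (mod 1927)
5^128 ≡ 707^2 = 499849 ≡ 756 (mod 1927)
5^256 ≡ 756^2 = 571536 ≡ 1144 (mod 1927)
5^512 ≡ 1144^2 = 1308736 ≡ 303 (mod 1927)
5^1024 ≡ 303^2 = 91809 ≡ 1240 (mod 1927)
1926 = 1024 + 512 + 256 + 128 + 4 + 2 in binary powers of 2.
So 5^1926 ≡ 1240 · 303 · 1144 · 756 · 625 · 25 ≡ 291 (mod 1927).
Since 291 ≠ 1, base 5 is a Fermat witness: 1927 is composite.

291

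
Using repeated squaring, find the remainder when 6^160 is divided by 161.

127

6^1 ≡ 6 (mod 161)
6^2 ≡ 6^2 = 36 ≡ 36 (mod 161)
6^4 ≡ 36^2 = 1296 ≡ 8 (mod 161)
6^8 ≡ 8^2 = 64 ≡ 64 (mod 161)
6^16 ≡ 64^2 = 4096 ≡ 71 (mod 161)
6^32 ≡ 71^2 = 5041 ≡ 50 (mod 161)
6^64 ≡ 50^2 = 2500 ≡ 85 (mod 161)
6^128 ≡ 85^2 = 7225 ≡ 141 (mod 161)
160 = 128 + 32 in binary powers of 2.
So 6^160 ≡ 141 · 50 ≡ 127 (mod 161).
Since 127 ≠ 1, base 6 is a Fermat witness: 161 is composite.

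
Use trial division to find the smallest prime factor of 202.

2

202 is even: 2 divides it.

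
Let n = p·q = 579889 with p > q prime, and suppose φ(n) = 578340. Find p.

φ(n) = (p−1)(q−1) = n − (p+q) + 1, so p + q = 579889 − 578340 + 1 = 1550.
p and q are the roots of t² − 1550t + 579889 = 0.
Discriminant: 1550² − 4·579889 = 2402500 − 2319556 = 82944; √82944 = 288.
q = (1550 − 288)/2 = 631, p = (1550 + 288)/2 = 919.
Check: 631 · 919 = 579889.

919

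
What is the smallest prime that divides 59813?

13

59813 is odd.
Digit sum 26, not divisible by 3.
Ends in 3: not divisible by 5.
7: 59813 = 7·8544 + 5
11: 59813 = 11·5437 + 6
13: 59813 = 13·4601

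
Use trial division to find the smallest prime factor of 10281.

10281 is odd.
Digit sum 12, divisible by 3.

3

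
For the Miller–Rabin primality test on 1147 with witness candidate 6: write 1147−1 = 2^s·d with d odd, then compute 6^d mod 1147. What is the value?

154

1147 − 1 = 1146 = 2^1 · 573, so d = 573.
6^1 ≡ 6 (mod 1147)
6^2 ≡ 6^2 = 36 ≡ 36 (mod 1147)
6^4 ≡ 36^2 = 1296 ≡ 149 (mod 1147)
6^8 ≡ 149^2 = 22201 ≡ 408 (mod 1147)
6^16 ≡ 408^2 = 166464 ≡ 149 (mod 1147)
6^32 ≡ 149^2 = 22201 ≡ 408 (mod 1147)
6^64 ≡ 408^2 = 166464 ≡ 149 (mod 1147)
6^128 ≡ 149^2 = 22201 ≡ 408 (mod 1147)
6^256 ≡ 408^2 = 166464 ≡ 149 (mod 1147)
6^512 ≡ 149^2 = 22201 ≡ 408 (mod 1147)
573 = 512 + 32 + 16 + 8 + 4 + 1 in binary powers of 2.
So 6^573 ≡ 408 · 408 · 149 · 408 · 149 · 6 ≡ 154 (mod 1147).
Squaring chain: 154; never reaches −1, so base 6 is a Miller–Rabin witness that 1147 is composite.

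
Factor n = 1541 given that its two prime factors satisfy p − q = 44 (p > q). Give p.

Since p = q + 44, we have 1541 = q(q + 44), so q² + 44q − 1541 = 0.
Discriminant: 44² + 4·1541 = 1936 + 6164 = 8100; √8100 = 90.
q = (−44 + 90)/2 = 23, and p = q + 44 = 67.
Check: 23 · 67 = 1541.

67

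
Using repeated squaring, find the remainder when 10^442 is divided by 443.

1

10^1 ≡ 10 (mod 443)
10^2 ≡ 10^2 = 100 ≡ 100 (mod 443)
10^4 ≡ 100^2 = 10000 ≡ 254 (mod 443)
10^8 ≡ 254^2 = 64516 ≡ 281 (mod 443)
10^16 ≡ 281^2 = 78961 ≡ 107 (mod 443)
10^32 ≡ 107^2 = 11449 ≡ 374 (mod 443)
10^64 ≡ 374^2 = 139876 ≡ 331 (mod 443)
10^128 ≡ 331^2 = 109561 ≡ 140 (mod 443)
10^256 ≡ 140^2 = 19600 ≡ 108 (mod 443)
442 = 256 + 128 + 32 + 16 + 8 + 2 in binary powers of 2.
So 10^442 ≡ 108 · 140 · 374 · 107 · 281 · 100 ≡ 1 (mod 443).
Since the result is 1, base 10 gives no evidence that 443 is composite.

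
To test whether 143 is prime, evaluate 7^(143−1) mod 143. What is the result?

7^1 ≡ 7 (mod 143)
7^2 ≡ 7^2 = 49 ≡ 49 (mod 143)
7^4 ≡ 49^2 = 2401 ≡ 113 (mod 143)
7^8 ≡ 113^2 = 12769 ≡ 42 (mod 143)
7^16 ≡ 42^2 = 1764 ≡ 48 (mod 143)
7^32 ≡ 48^2 = 2304 ≡ 16 (mod 143)
7^64 ≡ 16^2 = 256 ≡ 113 (mod 143)
7^128 ≡ 113^2 = 12769 ≡ 42 (mod 143)
142 = 128 + 8 + 4 + 2 in binary powers of 2.
So 7^142 ≡ 42 · 42 · 113 · 49 ≡ 82 (mod 143).
Since 82 ≠ 1, base 7 is a Fermat witness: 143 is composite.

82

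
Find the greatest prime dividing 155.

31

155 = 5 · 31
31 is prime.
So 155 = 5 · 31; the largest prime factor is 31.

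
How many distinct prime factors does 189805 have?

5

189805 = 5 · 37961
37961 = 7 · 5423
5423 = 11 · 493
493 = 17 · 29
189805 = 5 · 7 · 11 · 17 · 29, which has 5 distinct prime factors.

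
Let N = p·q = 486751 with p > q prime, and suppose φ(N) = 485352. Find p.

φ(n) = (p−1)(q−1) = n − (p+q) + 1, so p + q = 486751 − 485352 + 1 = 1400.
p and q are the roots of t² − 1400t + 486751 = 0.
Discriminant: 1400² − 4·486751 = 1960000 − 1947004 = 12996; √12996 = 114.
q = (1400 − 114)/2 = 643, p = (1400 + 114)/2 = 757.
Check: 643 · 757 = 486751.

757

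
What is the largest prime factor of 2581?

89

2581 = 29 · 89
89 is prime.
So 2581 = 29 · 89; the largest prime factor is 89.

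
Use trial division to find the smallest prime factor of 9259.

9259 is odd.
Digit sum 25, not divisible by 3.
Ends in 9: not divisible by 5.
7: 9259 = 7·1322 + 5
11: 9259 = 11·841 + 8
13: 9259 = 13·712 + 3
17: 9259 = 17·544 + 11
19: 9259 = 19·487 + 6
23: 9259 = 23·402 + 13
29: 9259 = 29·319 + 8
31: 9259 = 31·298 + 21
37: 9259 = 37·250 + 9
41: 9259 = 41·225 + 34
43: 9259 = 43·215 + 14
47: 9259 = 47·197

47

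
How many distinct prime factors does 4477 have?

4477 = 11^2 · 37
4477 = 11^2 · 37, which has 2 distinct prime factors.

2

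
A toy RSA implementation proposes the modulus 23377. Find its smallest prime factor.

23377 is odd.
Digit sum 22, not divisible by 3.
Ends in 7: not divisible by 5.
7: 23377 = 7·3339 + 4
11: 23377 = 11·2125 + 2
13: 23377 = 13·1798 + 3
17: 23377 = 17·1375 + 2
19: 23377 = 19·1230 + 7
23: 23377 = 23·1016 + 9
29: 23377 = 29·806 + 3
31: 23377 = 31·754 + 3
37: 23377 = 37·631 + 30
41: 23377 = 41·570 + 7
43: 23377 = 43·543 + 28
47: 23377 = 47·497 + 18
53: 23377 = 53·441 + 4
59: 23377 = 59·396 + 13
61: 23377 = 61·383 + 14
67: 23377 = 67·348 + 61
71: 23377 = 71·329 + 18
73: 23377 = 73·320 + 17
79: 23377 = 79·295 + 72
83: 23377 = 83·281 + 54
89: 23377 = 89·262 + 59
97: 23377 = 97·241

97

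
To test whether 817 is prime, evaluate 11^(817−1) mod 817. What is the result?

666

11^1 ≡ 11 (mod 817)
11^2 ≡ 11^2 = 121 ≡ 121 (mod 817)
11^4 ≡ 121^2 = 14641 ≡ 752 (mod 817)
11^8 ≡ 752^2 = 565504 ≡ 140 (mod 817)
11^16 ≡ 140^2 = 19600 ≡ 809 (mod 817)
11^32 ≡ 809^2 = 654481 ≡ 64 (mod 817)
11^64 ≡ 64^2 = 4096 ≡ 11 (mod 817)
11^128 ≡ 11^2 = 121 ≡ 121 (mod 817)
11^256 ≡ 121^2 = 14641 ≡ 752 (mod 817)
11^512 ≡ 752^2 = 565504 ≡ 140 (mod 817)
816 = 512 + 256 + 32 + 16 in binary powers of 2.
So 11^816 ≡ 140 · 752 · 64 · 809 ≡ 666 (mod 817).
Since 666 ≠ 1, base 11 is a Fermat witness: 817 is composite.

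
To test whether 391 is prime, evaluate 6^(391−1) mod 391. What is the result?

6^1 ≡ 6 (mod 391)
6^2 ≡ 6^2 = 36 ≡ 36 (mod 391)
6^4 ≡ 36^2 = 1296 ≡ 123 (mod 391)
6^8 ≡ 123^2 = 15129 ≡ 271 (mod 391)
6^16 ≡ 271^2 = 73441 ≡ 324 (mod 391)
6^32 ≡ 324^2 = 104976 ≡ 188 (mod 391)
6^64 ≡ 188^2 = 35344 ≡ 154 (mod 391)
6^128 ≡ 154^2 = 23716 ≡ 256 (mod 391)
6^256 ≡ 256^2 = 65536 ≡ 239 (mod 391)
390 = 256 + 128 + 4 + 2 in binary powers of 2.
So 6^390 ≡ 239 · 256 · 123 · 36 ≡ 25 (mod 391).
Since 25 ≠ 1, base 6 is a Fermat witness: 391 is composite.

25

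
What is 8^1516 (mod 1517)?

174

8^1 ≡ 8 (mod 1517)
8^2 ≡ 8^2 = 64 ≡ 64 (mod 1517)
8^4 ≡ 64^2 = 4096 ≡ 1062 (mod 1517)
8^8 ≡ 1062^2 = 1127844 ≡ 713 (mod 1517)
8^16 ≡ 713^2 = 508369 ≡ 174 (mod 1517)
8^32 ≡ 174^2 = 30276 ≡ 1453 (mod 1517)
8^64 ≡ 1453^2 = 2111209 ≡ 1062 (mod 1517)
8^128 ≡ 1062^2 = 1127844 ≡ 713 (mod 1517)
8^256 ≡ 713^2 = 508369 ≡ 174 (mod 1517)
8^512 ≡ 174^2 = 30276 ≡ 1453 (mod 1517)
8^1024 ≡ 1453^2 = 2111209 ≡ 1062 (mod 1517)
1516 = 1024 + 256 + 128 + 64 + 32 + 8 + 4 in binary powers of 2.
So 8^1516 ≡ 1062 · 174 · 713 · 1062 · 1453 · 713 · 1062 ≡ 174 (mod 1517).
Since 174 ≠ 1, base 8 is a Fermat witness: 1517 is composite.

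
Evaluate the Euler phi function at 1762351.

1713120

Factor: 1762351 = 61 · 167 · 173.
φ(1762351) = (61−1) · (167−1) · (173−1) = 60 · 166 · 172 = 1713120.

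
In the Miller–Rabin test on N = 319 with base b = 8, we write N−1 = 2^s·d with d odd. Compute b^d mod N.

319 − 1 = 318 = 2^1 · 159, so d = 159.
8^1 ≡ 8 (mod 319)
8^2 ≡ 8^2 = 64 ≡ 64 (mod 319)
8^4 ≡ 64^2 = 4096 ≡ 268 (mod 319)
8^8 ≡ 268^2 = 71824 ≡ 49 (mod 319)
8^16 ≡ 49^2 = 2401 ≡ 168 (mod 319)
8^32 ≡ 168^2 = 28224 ≡ 152 (mod 319)
8^64 ≡ 152^2 = 23104 ≡ 136 (mod 319)
8^128 ≡ 136^2 = 18496 ≡ 313 (mod 319)
159 = 128 + 16 + 8 + 4 + 2 + 1 in binary powers of 2.
So 8^159 ≡ 313 · 168 · 49 · 268 · 64 · 8 ≡ 205 (mod 319).
Squaring chain: 205; never reaches −1, so base 8 is a Miller–Rabin witness that 319 is composite.

205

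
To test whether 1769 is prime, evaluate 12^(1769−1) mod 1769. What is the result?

12^1 ≡ 12 (mod 1769)
12^2 ≡ 12^2 = 144 ≡ 144 (mod 1769)
12^4 ≡ 144^2 = 20736 ≡ 1277 (mod 1769)
12^8 ≡ 1277^2 = 1630729 ≡ 1480 (mod 1769)
12^16 ≡ 1480^2 = 2190400 ≡ 378 (mod 1769)
12^32 ≡ 378^2 = 142884 ≡ 1364 (mod 1769)
12^64 ≡ 1364^2 = 1860496 ≡ 1277 (mod 1769)
12^128 ≡ 1277^2 = 1630729 ≡ 1480 (mod 1769)
12^256 ≡ 1480^2 = 2190400 ≡ 378 (mod 1769)
12^512 ≡ 378^2 = 142884 ≡ 1364 (mod 1769)
12^1024 ≡ 1364^2 = 1860496 ≡ 1277 (mod 1769)
1768 = 1024 + 512 + 128 + 64 + 32 + 8 in binary powers of 2.
So 12^1768 ≡ 1277 · 1364 · 1480 · 1277 · 1364 · 1480 ≡ 1306 (mod 1769).
Since 1306 ≠ 1, base 12 is a Fermat witness: 1769 is composite.

1306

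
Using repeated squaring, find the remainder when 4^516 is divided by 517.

4^1 ≡ 4 (mod 517)
4^2 ≡ 4^2 = 16 ≡ 16 (mod 517)
4^4 ≡ 16^2 = 256 ≡ 256 (mod 517)
4^8 ≡ 256^2 = 65536 ≡ 394 (mod 517)
4^16 ≡ 394^2 = 155236 ≡ 136 (mod 517)
4^32 ≡ 136^2 = 18496 ≡ 401 (mod 517)
4^64 ≡ 401^2 = 160801 ≡ 14 (mod 517)
4^128 ≡ 14^2 = 196 ≡ 196 (mod 517)
4^256 ≡ 196^2 = 38416 ≡ 158 (mod 517)
4^512 ≡ 158^2 = 24964 ≡ 148 (mod 517)
516 = 512 + 4 in binary powers of 2.
So 4^516 ≡ 148 · 256 ≡ 147 (mod 517).
Since 147 ≠ 1, base 4 is a Fermat witness: 517 is composite.

147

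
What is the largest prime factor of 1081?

1081 = 23 · 47
47 is prime.
So 1081 = 23 · 47; the largest prime factor is 47.

47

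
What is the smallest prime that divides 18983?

18983 is odd.
Digit sum 29, not divisible by 3.
Ends in 3: not divisible by 5.
7: 18983 = 7·2711 + 6
11: 18983 = 11·1725 + 8
13: 18983 = 13·1460 + 3
17: 18983 = 17·1116 + 11
19: 18983 = 19·999 + 2
23: 18983 = 23·825 + 8
29: 18983 = 29·654 + 17
31: 18983 = 31·612 + 11
37: 18983 = 37·513 + 2
41: 18983 = 41·463

41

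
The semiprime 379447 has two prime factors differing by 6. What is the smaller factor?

613

Since p = q + 6, we have 379447 = q(q + 6), so q² + 6q − 379447 = 0.
Discriminant: 6² + 4·379447 = 36 + 1517788 = 1517824; √1517824 = 1232.
q = (−6 + 1232)/2 = 613, and p = q + 6 = 619.
Check: 613 · 619 = 379447.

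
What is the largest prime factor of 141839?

73

141839 = 29 · 4891
4891 = 67 · 73
73 is prime.
So 141839 = 29 · 67 · 73; the largest prime factor is 73.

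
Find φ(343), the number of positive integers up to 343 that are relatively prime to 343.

Factor: 343 = 7^3.
φ(343) = 7^2·(7−1) = 294.

294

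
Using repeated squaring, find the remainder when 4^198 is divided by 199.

4^1 ≡ 4 (mod 199)
4^2 ≡ 4^2 = 16 ≡ 16 (mod 199)
4^4 ≡ 16^2 = 256 ≡ 57 (mod 199)
4^8 ≡ 57^2 = 3249 ≡ 65 (mod 199)
4^16 ≡ 65^2 = 4225 ≡ 46 (mod 199)
4^32 ≡ 46^2 = 2116 ≡ 126 (mod 199)
4^64 ≡ 126^2 = 15876 ≡ 155 (mod 199)
4^128 ≡ 155^2 = 24025 ≡ 145 (mod 199)
198 = 128 + 64 + 4 + 2 in binary powers of 2.
So 4^198 ≡ 145 · 155 · 57 · 16 ≡ 1 (mod 199).
Since the result is 1, base 4 gives no evidence that 199 is composite.

1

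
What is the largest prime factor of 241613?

241613 = 41 · 5893
5893 = 71 · 83
83 is prime.
So 241613 = 41 · 71 · 83; the largest prime factor is 83.

83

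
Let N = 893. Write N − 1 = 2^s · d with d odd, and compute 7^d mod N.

893 − 1 = 892 = 2^2 · 223, so d = 223.
7^1 ≡ 7 (mod 893)
7^2 ≡ 7^2 = 49 ≡ 49 (mod 893)
7^4 ≡ 49^2 = 2401 ≡ 615 (mod 893)
7^8 ≡ 615^2 = 378225 ≡ 486 (mod 893)
7^16 ≡ 486^2 = 236196 ≡ 444 (mod 893)
7^32 ≡ 444^2 = 197136 ≡ 676 (mod 893)
7^64 ≡ 676^2 = 456976 ≡ 653 (mod 893)
7^128 ≡ 653^2 = 426409 ≡ 448 (mod 893)
223 = 128 + 64 + 16 + 8 + 4 + 2 + 1 in binary powers of 2.
So 7^223 ≡ 448 · 653 · 444 · 486 · 615 · 49 · 7 ≡ 444 (mod 893).
Squaring chain: 444 → 676; never reaches −1, so base 7 is a Miller–Rabin witness that 893 is composite.

444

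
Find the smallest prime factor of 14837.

14837 is odd.
Digit sum 23, not divisible by 3.
Ends in 7: not divisible by 5.
7: 14837 = 7·2119 + 4
11: 14837 = 11·1348 + 9
13: 14837 = 13·1141 + 4
17: 14837 = 17·872 + 13
19: 14837 = 19·780 + 17
23: 14837 = 23·645 + 2
29: 14837 = 29·511 + 18
31: 14837 = 31·478 + 19
37: 14837 = 37·401

37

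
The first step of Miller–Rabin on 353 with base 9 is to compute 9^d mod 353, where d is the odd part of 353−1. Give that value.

353 − 1 = 352 = 2^5 · 11, so d = 11.
9^1 ≡ 9 (mod 353)
9^2 ≡ 9^2 = 81 ≡ 81 (mod 353)
9^4 ≡ 81^2 = 6561 ≡ 207 (mod 353)
9^8 ≡ 207^2 = 42849 ≡ 136 (mod 353)
11 = 8 + 2 + 1 in binary powers of 2.
So 9^11 ≡ 136 · 81 · 9 ≡ 304 (mod 353).
Squaring chain: 304 → 283 → 311 → 352 → 1; reaches −1, so base 9 does not prove 353 composite.

304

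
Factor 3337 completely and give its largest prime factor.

71

3337 = 47 · 71
71 is prime.
So 3337 = 47 · 71; the largest prime factor is 71.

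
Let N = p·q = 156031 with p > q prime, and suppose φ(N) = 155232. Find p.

463

φ(n) = (p−1)(q−1) = n − (p+q) + 1, so p + q = 156031 − 155232 + 1 = 800.
p and q are the roots of t² − 800t + 156031 = 0.
Discriminant: 800² − 4·156031 = 640000 − 624124 = 15876; √15876 = 126.
q = (800 − 126)/2 = 337, p = (800 + 126)/2 = 463.
Check: 337 · 463 = 156031.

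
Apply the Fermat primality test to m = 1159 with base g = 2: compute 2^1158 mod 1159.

2^1 ≡ 2 (mod 1159)
2^2 ≡ 2^2 = 4 ≡ 4 (mod 1159)
2^4 ≡ 4^2 = 16 ≡ 16 (mod 1159)
2^8 ≡ 16^2 = 256 ≡ 256 (mod 1159)
2^16 ≡ 256^2 = 65536 ≡ 632 (mod 1159)
2^32 ≡ 632^2 = 399424 ≡ 728 (mod 1159)
2^64 ≡ 728^2 = 529984 ≡ 321 (mod 1159)
2^128 ≡ 321^2 = 103041 ≡ 1049 (mod 1159)
2^256 ≡ 1049^2 = 1100401 ≡ 510 (mod 1159)
2^512 ≡ 510^2 = 260100 ≡ 484 (mod 1159)
2^1024 ≡ 484^2 = 234256 ≡ 138 (mod 1159)
1158 = 1024 + 128 + 4 + 2 in binary powers of 2.
So 2^1158 ≡ 138 · 1049 · 16 · 4 ≡ 881 (mod 1159).
Since 881 ≠ 1, base 2 is a Fermat witness: 1159 is composite.

881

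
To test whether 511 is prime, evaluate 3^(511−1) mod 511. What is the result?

3^1 ≡ 3 (mod 511)
3^2 ≡ 3^2 = 9 ≡ 9 (mod 511)
3^4 ≡ 9^2 = 81 ≡ 81 (mod 511)
3^8 ≡ 81^2 = 6561 ≡ 429 (mod 511)
3^16 ≡ 429^2 = 184041 ≡ 81 (mod 511)
3^32 ≡ 81^2 = 6561 ≡ 429 (mod 511)
3^64 ≡ 429^2 = 184041 ≡ 81 (mod 511)
3^128 ≡ 81^2 = 6561 ≡ 429 (mod 511)
3^256 ≡ 429^2 = 184041 ≡ 81 (mod 511)
510 = 256 + 128 + 64 + 32 + 16 + 8 + 4 + 2 in binary powers of 2.
So 3^510 ≡ 81 · 429 · 81 · 429 · 81 · 429 · 81 · 9 ≡ 218 (mod 511).
Since 218 ≠ 1, base 3 is a Fermat witness: 511 is composite.

218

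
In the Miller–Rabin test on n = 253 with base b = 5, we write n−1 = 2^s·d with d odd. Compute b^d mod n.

191

253 − 1 = 252 = 2^2 · 63, so d = 63.
5^1 ≡ 5 (mod 253)
5^2 ≡ 5^2 = 25 ≡ 25 (mod 253)
5^4 ≡ 25^2 = 625 ≡ 119 (mod 253)
5^8 ≡ 119^2 = 14161 ≡ 246 (mod 253)
5^16 ≡ 246^2 = 60516 ≡ 49 (mod 253)
5^32 ≡ 49^2 = 2401 ≡ 124 (mod 253)
63 = 32 + 16 + 8 + 4 + 2 + 1 in binary powers of 2.
So 5^63 ≡ 124 · 49 · 246 · 119 · 25 · 5 ≡ 191 (mod 253).
Squaring chain: 191 → 49; never reaches −1, so base 5 is a Miller–Rabin witness that 253 is composite.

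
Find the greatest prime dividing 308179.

83

308179 = 47 · 6557
6557 = 79 · 83
83 is prime.
So 308179 = 47 · 79 · 83; the largest prime factor is 83.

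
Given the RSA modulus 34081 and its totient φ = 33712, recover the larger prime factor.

197

φ(n) = (p−1)(q−1) = n − (p+q) + 1, so p + q = 34081 − 33712 + 1 = 370.
p and q are the roots of t² − 370t + 34081 = 0.
Discriminant: 370² − 4·34081 = 136900 − 136324 = 576; √576 = 24.
q = (370 − 24)/2 = 173, p = (370 + 24)/2 = 197.
Check: 173 · 197 = 34081.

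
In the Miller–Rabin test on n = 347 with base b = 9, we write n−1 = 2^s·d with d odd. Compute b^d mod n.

1

347 − 1 = 346 = 2^1 · 173, so d = 173.
9^1 ≡ 9 (mod 347)
9^2 ≡ 9^2 = 81 ≡ 81 (mod 347)
9^4 ≡ 81^2 = 6561 ≡ 315 (mod 347)
9^8 ≡ 315^2 = 99225 ≡ 330 (mod 347)
9^16 ≡ 330^2 = 108900 ≡ 289 (mod 347)
9^32 ≡ 289^2 = 83521 ≡ 241 (mod 347)
9^64 ≡ 241^2 = 58081 ≡ 132 (mod 347)
9^128 ≡ 132^2 = 17424 ≡ 74 (mod 347)
173 = 128 + 32 + 8 + 4 + 1 in binary powers of 2.
So 9^173 ≡ 74 · 241 · 330 · 315 · 9 ≡ 1 (mod 347).
Since 9^d ≡ 1 (mod 347), base 9 does not prove 347 composite.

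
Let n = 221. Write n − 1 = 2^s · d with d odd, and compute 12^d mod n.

194

221 − 1 = 220 = 2^2 · 55, so d = 55.
12^1 ≡ 12 (mod 221)
12^2 ≡ 12^2 = 144 ≡ 144 (mod 221)
12^4 ≡ 144^2 = 20736 ≡ 183 (mod 221)
12^8 ≡ 183^2 = 33489 ≡ 118 (mod 221)
12^16 ≡ 118^2 = 13924 ≡ 1 (mod 221)
12^32 ≡ 1^2 = 1 ≡ 1 (mod 221)
55 = 32 + 16 + 4 + 2 + 1 in binary powers of 2.
So 12^55 ≡ 1 · 1 · 183 · 144 · 12 ≡ 194 (mod 221).
Squaring chain: 194 → 66; never reaches −1, so base 12 is a Miller–Rabin witness that 221 is composite.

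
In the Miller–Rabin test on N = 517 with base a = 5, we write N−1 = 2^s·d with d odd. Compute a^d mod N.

20

517 − 1 = 516 = 2^2 · 129, so d = 129.
5^1 ≡ 5 (mod 517)
5^2 ≡ 5^2 = 25 ≡ 25 (mod 517)
5^4 ≡ 25^2 = 625 ≡ 108 (mod 517)
5^8 ≡ 108^2 = 11664 ≡ 290 (mod 517)
5^16 ≡ 290^2 = 84100 ≡ 346 (mod 517)
5^32 ≡ 346^2 = 119716 ≡ 289 (mod 517)
5^64 ≡ 289^2 = 83521 ≡ 284 (mod 517)
5^128 ≡ 284^2 = 80656 ≡ 4 (mod 517)
129 = 128 + 1 in binary powers of 2.
So 5^129 ≡ 4 · 5 ≡ 20 (mod 517).
Squaring chain: 20 → 400; never reaches −1, so base 5 is a Miller–Rabin witness that 517 is composite.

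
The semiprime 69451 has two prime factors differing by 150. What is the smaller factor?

199

Since p = q + 150, we have 69451 = q(q + 150), so q² + 150q − 69451 = 0.
Discriminant: 150² + 4·69451 = 22500 + 277804 = 300304; √300304 = 548.
q = (−150 + 548)/2 = 199, and p = q + 150 = 349.
Check: 199 · 349 = 69451.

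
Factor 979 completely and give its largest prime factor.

979 = 11 · 89
89 is prime.
So 979 = 11 · 89; the largest prime factor is 89.

89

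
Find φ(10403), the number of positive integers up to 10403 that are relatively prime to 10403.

Factor: 10403 = 101 · 103.
φ(10403) = (101−1) · (103−1) = 100 · 102 = 10200.

10200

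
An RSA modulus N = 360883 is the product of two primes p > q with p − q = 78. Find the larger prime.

Since p = q + 78, we have 360883 = q(q + 78), so q² + 78q − 360883 = 0.
Discriminant: 78² + 4·360883 = 6084 + 1443532 = 1449616; √1449616 = 1204.
q = (−78 + 1204)/2 = 563, and p = q + 78 = 641.
Check: 563 · 641 = 360883.

641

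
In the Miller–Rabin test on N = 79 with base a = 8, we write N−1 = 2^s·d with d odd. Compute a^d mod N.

1

79 − 1 = 78 = 2^1 · 39, so d = 39.
8^1 ≡ 8 (mod 79)
8^2 ≡ 8^2 = 64 ≡ 64 (mod 79)
8^4 ≡ 64^2 = 4096 ≡ 67 (mod 79)
8^8 ≡ 67^2 = 4489 ≡ 65 (mod 79)
8^16 ≡ 65^2 = 4225 ≡ 38 (mod 79)
8^32 ≡ 38^2 = 1444 ≡ 22 (mod 79)
39 = 32 + 4 + 2 + 1 in binary powers of 2.
So 8^39 ≡ 22 · 67 · 64 · 8 ≡ 1 (mod 79).
Since 8^d ≡ 1 (mod 79), base 8 does not prove 79 composite.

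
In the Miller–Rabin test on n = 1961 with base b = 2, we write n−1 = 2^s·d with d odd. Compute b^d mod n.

1961 − 1 = 1960 = 2^3 · 245, so d = 245.
2^1 ≡ 2 (mod 1961)
2^2 ≡ 2^2 = 4 ≡ 4 (mod 1961)
2^4 ≡ 4^2 = 16 ≡ 16 (mod 1961)
2^8 ≡ 16^2 = 256 ≡ 256 (mod 1961)
2^16 ≡ 256^2 = 65536 ≡ 823 (mod 1961)
2^32 ≡ 823^2 = 677329 ≡ 784 (mod 1961)
2^64 ≡ 784^2 = 614656 ≡ 863 (mod 1961)
2^128 ≡ 863^2 = 744769 ≡ 1550 (mod 1961)
245 = 128 + 64 + 32 + 16 + 4 + 1 in binary powers of 2.
So 2^245 ≡ 1550 · 863 · 784 · 823 · 16 · 2 ≡ 1874 (mod 1961).
Squaring chain: 1874 → 1686 → 1107; never reaches −1, so base 2 is a Miller–Rabin witness that 1961 is composite.

1874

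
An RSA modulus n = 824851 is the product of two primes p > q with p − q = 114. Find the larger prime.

967

Since p = q + 114, we have 824851 = q(q + 114), so q² + 114q − 824851 = 0.
Discriminant: 114² + 4·824851 = 12996 + 3299404 = 3312400; √3312400 = 1820.
q = (−114 + 1820)/2 = 853, and p = q + 114 = 967.
Check: 853 · 967 = 824851.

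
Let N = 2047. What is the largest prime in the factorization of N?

89

2047 = 23 · 89
89 is prime.
So 2047 = 23 · 89; the largest prime factor is 89.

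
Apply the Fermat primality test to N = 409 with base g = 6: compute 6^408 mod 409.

6^1 ≡ 6 (mod 409)
6^2 ≡ 6^2 = 36 ≡ 36 (mod 409)
6^4 ≡ 36^2 = 1296 ≡ 69 (mod 409)
6^8 ≡ 69^2 = 4761 ≡ 262 (mod 409)
6^16 ≡ 262^2 = 68644 ≡ 341 (mod 409)
6^32 ≡ 341^2 = 116281 ≡ 125 (mod 409)
6^64 ≡ 125^2 = 15625 ≡ 83 (mod 409)
6^128 ≡ 83^2 = 6889 ≡ 345 (mod 409)
6^256 ≡ 345^2 = 119025 ≡ 6 (mod 409)
408 = 256 + 128 + 16 + 8 in binary powers of 2.
So 6^408 ≡ 6 · 345 · 341 · 262 ≡ 1 (mod 409).
Since the result is 1, base 6 gives no evidence that 409 is composite.

1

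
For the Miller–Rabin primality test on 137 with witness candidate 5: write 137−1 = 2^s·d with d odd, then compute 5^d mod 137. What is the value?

137 − 1 = 136 = 2^3 · 17, so d = 17.
5^1 ≡ 5 (mod 137)
5^2 ≡ 5^2 = 25 ≡ 25 (mod 137)
5^4 ≡ 25^2 = 625 ≡ 77 (mod 137)
5^8 ≡ 77^2 = 5929 ≡ 38 (mod 137)
5^16 ≡ 38^2 = 1444 ≡ 74 (mod 137)
17 = 16 + 1 in binary powers of 2.
So 5^17 ≡ 74 · 5 ≡ 96 (mod 137).
Squaring chain: 96 → 37 → 136; reaches −1, so base 5 does not prove 137 composite.

96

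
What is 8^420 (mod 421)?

1

8^1 ≡ 8 (mod 421)
8^2 ≡ 8^2 = 64 ≡ 64 (mod 421)
8^4 ≡ 64^2 = 4096 ≡ 307 (mod 421)
8^8 ≡ 307^2 = 94249 ≡ 366 (mod 421)
8^16 ≡ 366^2 = 133956 ≡ 78 (mod 421)
8^32 ≡ 78^2 = 6084 ≡ 190 (mod 421)
8^64 ≡ 190^2 = 36100 ≡ 315 (mod 421)
8^128 ≡ 315^2 = 99225 ≡ 290 (mod 421)
8^256 ≡ 290^2 = 84100 ≡ 321 (mod 421)
420 = 256 + 128 + 32 + 4 in binary powers of 2.
So 8^420 ≡ 321 · 290 · 190 · 307 ≡ 1 (mod 421).
Since the result is 1, base 8 gives no evidence that 421 is composite.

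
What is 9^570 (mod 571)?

1

9^1 ≡ 9 (mod 571)
9^2 ≡ 9^2 = 81 ≡ 81 (mod 571)
9^4 ≡ 81^2 = 6561 ≡ 280 (mod 571)
9^8 ≡ 280^2 = 78400 ≡ 173 (mod 571)
9^16 ≡ 173^2 = 29929 ≡ 237 (mod 571)
9^32 ≡ 237^2 = 56169 ≡ 211 (mod 571)
9^64 ≡ 211^2 = 44521 ≡ 554 (mod 571)
9^128 ≡ 554^2 = 306916 ≡ 289 (mod 571)
9^256 ≡ 289^2 = 83521 ≡ 155 (mod 571)
9^512 ≡ 155^2 = 24025 ≡ 43 (mod 571)
570 = 512 + 32 + 16 + 8 + 2 in binary powers of 2.
So 9^570 ≡ 43 · 211 · 237 · 173 · 81 ≡ 1 (mod 571).
Since the result is 1, base 9 gives no evidence that 571 is composite.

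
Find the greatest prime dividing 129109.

67

129109 = 41 · 3149
3149 = 47 · 67
67 is prime.
So 129109 = 41 · 47 · 67; the largest prime factor is 67.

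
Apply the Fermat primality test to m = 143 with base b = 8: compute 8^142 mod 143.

64

8^1 ≡ 8 (mod 143)
8^2 ≡ 8^2 = 64 ≡ 64 (mod 143)
8^4 ≡ 64^2 = 4096 ≡ 92 (mod 143)
8^8 ≡ 92^2 = 8464 ≡ 27 (mod 143)
8^16 ≡ 27^2 = 729 ≡ 14 (mod 143)
8^32 ≡ 14^2 = 196 ≡ 53 (mod 143)
8^64 ≡ 53^2 = 2809 ≡ 92 (mod 143)
8^128 ≡ 92^2 = 8464 ≡ 27 (mod 143)
142 = 128 + 8 + 4 + 2 in binary powers of 2.
So 8^142 ≡ 27 · 27 · 92 · 64 ≡ 64 (mod 143).
Since 64 ≠ 1, base 8 is a Fermat witness: 143 is composite.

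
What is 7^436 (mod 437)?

7^1 ≡ 7 (mod 437)
7^2 ≡ 7^2 = 49 ≡ 49 (mod 437)
7^4 ≡ 49^2 = 2401 ≡ 216 (mod 437)
7^8 ≡ 216^2 = 46656 ≡ 334 (mod 437)
7^16 ≡ 334^2 = 111556 ≡ 121 (mod 437)
7^32 ≡ 121^2 = 14641 ≡ 220 (mod 437)
7^64 ≡ 220^2 = 48400 ≡ 330 (mod 437)
7^128 ≡ 330^2 = 108900 ≡ 87 (mod 437)
7^256 ≡ 87^2 = 7569 ≡ 140 (mod 437)
436 = 256 + 128 + 32 + 16 + 4 in binary powers of 2.
So 7^436 ≡ 140 · 87 · 220 · 121 · 216 ≡ 64 (mod 437).
Since 64 ≠ 1, base 7 is a Fermat witness: 437 is composite.

64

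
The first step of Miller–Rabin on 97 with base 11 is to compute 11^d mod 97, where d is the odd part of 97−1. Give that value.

97 − 1 = 96 = 2^5 · 3, so d = 3.
11^1 ≡ 11 (mod 97)
11^2 ≡ 11^2 = 121 ≡ 24 (mod 97)
3 = 2 + 1 in binary powers of 2.
So 11^3 ≡ 24 · 11 ≡ 70 (mod 97).
Squaring chain: 70 → 50 → 75 → 96 → 1; reaches −1, so base 11 does not prove 97 composite.

70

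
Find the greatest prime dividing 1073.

37

1073 = 29 · 37
37 is prime.
So 1073 = 29 · 37; the largest prime factor is 37.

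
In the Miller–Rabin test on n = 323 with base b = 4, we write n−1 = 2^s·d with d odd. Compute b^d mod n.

323 − 1 = 322 = 2^1 · 161, so d = 161.
4^1 ≡ 4 (mod 323)
4^2 ≡ 4^2 = 16 ≡ 16 (mod 323)
4^4 ≡ 16^2 = 256 ≡ 256 (mod 323)
4^8 ≡ 256^2 = 65536 ≡ 290 (mod 323)
4^16 ≡ 290^2 = 84100 ≡ 120 (mod 323)
4^32 ≡ 120^2 = 14400 ≡ 188 (mod 323)
4^64 ≡ 188^2 = 35344 ≡ 137 (mod 323)
4^128 ≡ 137^2 = 18769 ≡ 35 (mod 323)
161 = 128 + 32 + 1 in binary powers of 2.
So 4^161 ≡ 35 · 188 · 4 ≡ 157 (mod 323).
Squaring chain: 157; never reaches −1, so base 4 is a Miller–Rabin witness that 323 is composite.

157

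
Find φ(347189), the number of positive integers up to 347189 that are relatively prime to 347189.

331936

Factor: 347189 = 47 · 83 · 89.
φ(347189) = (47−1) · (83−1) · (89−1) = 46 · 82 · 88 = 331936.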